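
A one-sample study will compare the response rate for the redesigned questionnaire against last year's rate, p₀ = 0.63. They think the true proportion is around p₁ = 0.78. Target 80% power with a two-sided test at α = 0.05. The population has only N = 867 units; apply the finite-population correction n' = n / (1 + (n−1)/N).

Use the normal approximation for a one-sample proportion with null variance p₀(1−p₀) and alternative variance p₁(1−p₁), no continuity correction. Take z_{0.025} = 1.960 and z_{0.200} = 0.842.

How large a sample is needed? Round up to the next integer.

n = [z_{α/2}·√(p₀q₀) + z_β·√(p₁q₁)]² / (p₁ − p₀)²
  = [1.960·√(0.63·0.37) + 0.842·√(0.78·0.22)]² / (0.15)²
  = [1.960·0.4828 + 0.842·0.4142]² / 0.0225
  = [1.2951]² / 0.0225
  = 74.55
Finite-population correction (N = 867): 74.55 / (1 + (74.55 − 1)/867) = 68.72.
Round up → n = 69.

n = 69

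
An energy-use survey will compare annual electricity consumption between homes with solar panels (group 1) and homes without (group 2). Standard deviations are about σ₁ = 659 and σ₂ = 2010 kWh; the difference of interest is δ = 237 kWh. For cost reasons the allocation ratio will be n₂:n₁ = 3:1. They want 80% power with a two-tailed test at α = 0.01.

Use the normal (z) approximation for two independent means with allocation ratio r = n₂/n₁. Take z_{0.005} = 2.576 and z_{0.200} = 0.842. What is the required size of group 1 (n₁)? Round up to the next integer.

n₁ = (z_{α/2} + z_β)² · (σ₁² + σ₂²/r) / δ²
   = (2.576 + 0.842)² · (659² + 2010²/3) / 237²
   = 11.6827 · (434281 + 1346700) / 56169
   = 11.6827 · 1780981 / 56169
   = 370.43
Round up → n₁ = 371; n₂ = r·n₁ = 3 × 371 = 1113.

n₁ = 371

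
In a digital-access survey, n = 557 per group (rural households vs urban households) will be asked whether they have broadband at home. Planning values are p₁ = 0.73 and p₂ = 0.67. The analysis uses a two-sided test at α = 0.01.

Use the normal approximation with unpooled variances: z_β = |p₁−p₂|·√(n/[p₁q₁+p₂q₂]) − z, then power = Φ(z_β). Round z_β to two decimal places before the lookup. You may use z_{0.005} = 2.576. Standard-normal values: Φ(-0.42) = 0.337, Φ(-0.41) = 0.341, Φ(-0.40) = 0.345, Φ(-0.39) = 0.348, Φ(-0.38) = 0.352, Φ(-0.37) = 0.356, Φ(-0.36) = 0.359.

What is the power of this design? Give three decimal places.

Power ≈ 0.348

z_β = |p₁−p₂|·√(n/[p₁q₁+p₂q₂]) − z_{α/2}
    = 0.06 · √(557/0.4182) − 2.576
    = 0.06 · 36.4952 − 2.576
    = 2.1897 − 2.576 = -0.3863 → -0.39
Power = Φ(-0.39) = 0.348.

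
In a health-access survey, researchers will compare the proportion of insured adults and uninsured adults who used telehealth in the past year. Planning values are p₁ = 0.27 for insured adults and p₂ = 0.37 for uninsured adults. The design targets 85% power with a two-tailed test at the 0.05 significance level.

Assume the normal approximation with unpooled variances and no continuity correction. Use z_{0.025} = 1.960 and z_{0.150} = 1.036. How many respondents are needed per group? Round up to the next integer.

n = 387 per group

n = (z_{α/2} + z_β)² · [p₁(1−p₁) + p₂(1−p₂)] / (p₁ − p₂)²
  = (1.960 + 1.036)² · (0.27·0.73 + 0.37·0.63) / (-0.10)²
  = (2.996)² · (0.1971 + 0.2331) / 0.0100
  = 8.9760 · 0.4302 / 0.0100
  = 386.15
Round up → n = 387 per group.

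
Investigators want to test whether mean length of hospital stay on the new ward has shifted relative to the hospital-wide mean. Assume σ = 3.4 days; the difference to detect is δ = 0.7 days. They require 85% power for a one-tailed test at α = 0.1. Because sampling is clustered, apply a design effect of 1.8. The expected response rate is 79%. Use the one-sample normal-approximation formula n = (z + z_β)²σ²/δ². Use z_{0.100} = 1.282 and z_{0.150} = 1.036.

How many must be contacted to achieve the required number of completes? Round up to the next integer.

n = (z_α + z_β)² · σ² / δ²
  = (1.282 + 1.036)² · 3.4² / 0.7²
  = 5.3731 · 11.56 / 0.49
  = 126.76
Design effect: 1.8 × 126.76 = 228.17.
Adjust for 79% response: 228.17 / 0.79 = 288.82.
Round up → n = 289.

n = 289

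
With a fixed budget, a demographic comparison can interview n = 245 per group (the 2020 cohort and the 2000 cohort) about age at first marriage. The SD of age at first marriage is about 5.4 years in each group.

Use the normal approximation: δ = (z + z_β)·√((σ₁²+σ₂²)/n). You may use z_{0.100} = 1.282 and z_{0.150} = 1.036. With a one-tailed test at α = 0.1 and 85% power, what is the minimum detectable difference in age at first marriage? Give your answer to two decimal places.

δ = (z_α + z_β) · √((σ₁²+σ₂²)/n)
  = (1.282 + 1.036) · √(58.32/245)
  = 2.318 · √0.23804
  = 2.318 · 0.4879
  = 1.1309

Minimum detectable difference ≈ 1.13 years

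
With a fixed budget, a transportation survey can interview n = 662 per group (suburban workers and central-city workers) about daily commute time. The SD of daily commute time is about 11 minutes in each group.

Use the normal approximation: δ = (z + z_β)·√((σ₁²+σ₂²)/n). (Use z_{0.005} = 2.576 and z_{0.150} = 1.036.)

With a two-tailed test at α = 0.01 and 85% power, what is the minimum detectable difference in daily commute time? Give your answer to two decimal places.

Minimum detectable difference ≈ 2.18 minutes

δ = (z_{α/2} + z_β) · √((σ₁²+σ₂²)/n)
  = (2.576 + 1.036) · √(242/662)
  = 3.612 · √0.36556
  = 3.612 · 0.6046
  = 2.1839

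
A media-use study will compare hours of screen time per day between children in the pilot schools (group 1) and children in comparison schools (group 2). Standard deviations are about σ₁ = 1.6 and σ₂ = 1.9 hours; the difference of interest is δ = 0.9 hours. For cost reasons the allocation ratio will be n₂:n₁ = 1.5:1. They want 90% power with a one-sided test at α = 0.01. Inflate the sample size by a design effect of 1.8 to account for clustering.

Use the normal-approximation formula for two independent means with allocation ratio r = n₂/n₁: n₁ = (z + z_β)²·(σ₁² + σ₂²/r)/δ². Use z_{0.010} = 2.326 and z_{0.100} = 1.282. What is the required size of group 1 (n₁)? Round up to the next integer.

n₁ = (z_α + z_β)² · (σ₁² + σ₂²/r) / δ²
   = (2.326 + 1.282)² · (1.6² + 1.9²/1.5) / 0.9²
   = 13.0177 · (2.56 + 2.4067) / 0.81
   = 13.0177 · 4.9667 / 0.81
   = 79.82
Design effect: 1.8 × 79.82 = 143.68.
Round up → n₁ = 144; n₂ = r·n₁ = 1.5 × 144 = 216.

n₁ = 144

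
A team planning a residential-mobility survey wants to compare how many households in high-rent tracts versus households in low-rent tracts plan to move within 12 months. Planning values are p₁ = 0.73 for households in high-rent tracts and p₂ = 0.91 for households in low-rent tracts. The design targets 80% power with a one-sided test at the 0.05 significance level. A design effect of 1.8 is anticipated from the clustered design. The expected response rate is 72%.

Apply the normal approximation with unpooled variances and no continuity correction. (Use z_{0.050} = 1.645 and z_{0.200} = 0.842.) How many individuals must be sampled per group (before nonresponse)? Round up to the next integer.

n = 134 per group

n = (z_α + z_β)² · [p₁(1−p₁) + p₂(1−p₂)] / (p₁ − p₂)²
  = (1.645 + 0.842)² · (0.73·0.27 + 0.91·0.09) / (-0.18)²
  = (2.487)² · (0.1971 + 0.0819) / 0.0324
  = 6.1852 · 0.2790 / 0.0324
  = 53.26
Design effect: 1.8 × 53.26 = 95.87.
Adjust for 72% response: 95.87 / 0.72 = 133.15.
Round up → n = 134 per group.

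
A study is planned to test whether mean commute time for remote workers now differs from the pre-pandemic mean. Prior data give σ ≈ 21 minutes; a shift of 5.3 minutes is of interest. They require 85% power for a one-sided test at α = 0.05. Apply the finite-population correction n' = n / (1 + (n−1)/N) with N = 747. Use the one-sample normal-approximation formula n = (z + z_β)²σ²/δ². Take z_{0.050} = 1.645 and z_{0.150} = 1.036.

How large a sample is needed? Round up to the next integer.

n = (z_α + z_β)² · σ² / δ²
  = (1.645 + 1.036)² · 21² / 5.3²
  = 7.1878 · 441 / 28.09
  = 112.84
Finite-population correction (N = 747): 112.84 / (1 + (112.84 − 1)/747) = 98.15.
Round up → n = 99.

n = 99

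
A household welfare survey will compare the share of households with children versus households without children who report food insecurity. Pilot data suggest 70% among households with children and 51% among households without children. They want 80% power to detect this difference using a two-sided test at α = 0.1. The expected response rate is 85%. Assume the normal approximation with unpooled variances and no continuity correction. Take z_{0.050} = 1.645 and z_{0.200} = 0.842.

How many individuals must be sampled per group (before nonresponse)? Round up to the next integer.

n = 93 per group

n = (z_{α/2} + z_β)² · [p₁(1−p₁) + p₂(1−p₂)] / (p₁ − p₂)²
  = (1.645 + 0.842)² · (0.70·0.30 + 0.51·0.49) / (0.19)²
  = (2.487)² · (0.2100 + 0.2499) / 0.0361
  = 6.1852 · 0.4599 / 0.0361
  = 78.80
Adjust for 85% response: 78.80 / 0.85 = 92.70.
Round up → n = 93 per group.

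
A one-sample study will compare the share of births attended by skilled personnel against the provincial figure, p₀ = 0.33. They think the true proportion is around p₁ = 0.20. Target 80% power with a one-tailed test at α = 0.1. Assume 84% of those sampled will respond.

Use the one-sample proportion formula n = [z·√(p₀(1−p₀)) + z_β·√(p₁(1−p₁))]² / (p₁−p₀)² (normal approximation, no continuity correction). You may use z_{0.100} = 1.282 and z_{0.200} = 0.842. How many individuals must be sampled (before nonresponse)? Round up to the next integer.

n = [z_α·√(p₀q₀) + z_β·√(p₁q₁)]² / (p₁ − p₀)²
  = [1.282·√(0.33·0.67) + 0.842·√(0.20·0.80)]² / (-0.13)²
  = [1.282·0.4702 + 0.842·0.4000]² / 0.0169
  = [0.9396]² / 0.0169
  = 52.24
Adjust for 84% response: 52.24 / 0.84 = 62.19.
Round up → n = 63.

n = 63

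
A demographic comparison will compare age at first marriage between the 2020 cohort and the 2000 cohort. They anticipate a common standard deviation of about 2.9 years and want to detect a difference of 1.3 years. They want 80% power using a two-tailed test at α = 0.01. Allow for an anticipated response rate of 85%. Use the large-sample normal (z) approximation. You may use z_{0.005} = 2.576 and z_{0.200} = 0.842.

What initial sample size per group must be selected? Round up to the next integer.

n = 137 per group

n = (z_{α/2} + z_β)² · (σ₁² + σ₂²) / δ²
  = (2.576 + 0.842)² · (2·2.9² = 16.82) / 1.3²
  = 11.6827 · 16.82 / 1.69
  = 116.27
Adjust for 85% response: 116.27 / 0.85 = 136.79.
Round up → n = 137 per group.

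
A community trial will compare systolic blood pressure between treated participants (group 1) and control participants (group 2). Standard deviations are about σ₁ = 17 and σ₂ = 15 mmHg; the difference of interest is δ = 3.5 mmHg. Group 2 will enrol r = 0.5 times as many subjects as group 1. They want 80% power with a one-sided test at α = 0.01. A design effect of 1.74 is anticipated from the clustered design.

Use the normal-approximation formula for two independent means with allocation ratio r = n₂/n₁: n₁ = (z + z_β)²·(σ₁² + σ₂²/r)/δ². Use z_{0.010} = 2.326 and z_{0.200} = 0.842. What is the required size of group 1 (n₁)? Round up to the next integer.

n₁ = (z_α + z_β)² · (σ₁² + σ₂²/r) / δ²
   = (2.326 + 0.842)² · (17² + 15²/0.5) / 3.5²
   = 10.0362 · (289 + 450) / 12.25
   = 10.0362 · 739 / 12.25
   = 605.45
Design effect: 1.74 × 605.45 = 1053.48.
Round up → n₁ = 1054; n₂ = r·n₁ = 0.5 × 1054 = 527.

n₁ = 1054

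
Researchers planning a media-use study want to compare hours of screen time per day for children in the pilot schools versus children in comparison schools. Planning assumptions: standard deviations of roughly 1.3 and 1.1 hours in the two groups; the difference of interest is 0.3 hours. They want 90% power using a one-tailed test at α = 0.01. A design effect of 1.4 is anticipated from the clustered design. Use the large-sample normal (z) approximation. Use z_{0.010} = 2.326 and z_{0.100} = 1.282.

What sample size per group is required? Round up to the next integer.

n = (z_α + z_β)² · (σ₁² + σ₂²) / δ²
  = (2.326 + 1.282)² · (1.3² + 1.1² = 2.9) / 0.3²
  = 13.0177 · 2.9 / 0.09
  = 419.46
Design effect: 1.4 × 419.46 = 587.24.
Round up → n = 588 per group.

n = 588 per group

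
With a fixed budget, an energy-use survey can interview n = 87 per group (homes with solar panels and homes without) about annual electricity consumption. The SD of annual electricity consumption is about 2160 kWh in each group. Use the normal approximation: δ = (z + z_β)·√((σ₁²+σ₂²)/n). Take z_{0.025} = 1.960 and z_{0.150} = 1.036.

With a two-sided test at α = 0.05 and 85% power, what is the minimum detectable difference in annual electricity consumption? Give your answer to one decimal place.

δ = (z_{α/2} + z_β) · √((σ₁²+σ₂²)/n)
  = (1.960 + 1.036) · √(9331200/87)
  = 2.996 · √107255.2
  = 2.996 · 327.4984
  = 981.1851

Minimum detectable difference ≈ 981.2 kWh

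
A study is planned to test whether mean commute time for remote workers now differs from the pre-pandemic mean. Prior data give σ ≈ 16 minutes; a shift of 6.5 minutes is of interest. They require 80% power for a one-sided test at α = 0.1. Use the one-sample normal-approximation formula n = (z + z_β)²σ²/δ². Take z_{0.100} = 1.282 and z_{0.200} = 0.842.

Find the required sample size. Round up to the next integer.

n = (z_α + z_β)² · σ² / δ²
  = (1.282 + 0.842)² · 16² / 6.5²
  = 4.5114 · 256 / 42.25
  = 27.34
Round up → n = 28.

n = 28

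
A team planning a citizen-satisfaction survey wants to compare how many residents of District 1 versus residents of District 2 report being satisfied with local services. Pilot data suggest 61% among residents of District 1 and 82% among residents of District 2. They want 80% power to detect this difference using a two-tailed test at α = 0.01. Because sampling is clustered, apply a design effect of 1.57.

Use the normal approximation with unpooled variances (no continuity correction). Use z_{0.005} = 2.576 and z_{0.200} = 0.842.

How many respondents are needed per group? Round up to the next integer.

n = 161 per group

n = (z_{α/2} + z_β)² · [p₁(1−p₁) + p₂(1−p₂)] / (p₁ − p₂)²
  = (2.576 + 0.842)² · (0.61·0.39 + 0.82·0.18) / (-0.21)²
  = (3.418)² · (0.2379 + 0.1476) / 0.0441
  = 11.6827 · 0.3855 / 0.0441
  = 102.12
Design effect: 1.57 × 102.12 = 160.34.
Round up → n = 161 per group.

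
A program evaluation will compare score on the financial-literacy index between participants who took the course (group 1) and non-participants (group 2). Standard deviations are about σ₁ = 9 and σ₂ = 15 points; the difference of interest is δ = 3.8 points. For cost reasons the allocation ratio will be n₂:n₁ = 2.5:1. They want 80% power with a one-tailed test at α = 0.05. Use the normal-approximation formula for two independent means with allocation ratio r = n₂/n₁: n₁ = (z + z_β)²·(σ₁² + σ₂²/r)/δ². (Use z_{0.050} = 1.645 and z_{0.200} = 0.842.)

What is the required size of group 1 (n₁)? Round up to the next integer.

n₁ = (z_α + z_β)² · (σ₁² + σ₂²/r) / δ²
   = (1.645 + 0.842)² · (9² + 15²/2.5) / 3.8²
   = 6.1852 · (81 + 90) / 14.44
   = 6.1852 · 171 / 14.44
   = 73.25
Round up → n₁ = 74; n₂ = r·n₁ = 2.5 × 74 = 185.

n₁ = 74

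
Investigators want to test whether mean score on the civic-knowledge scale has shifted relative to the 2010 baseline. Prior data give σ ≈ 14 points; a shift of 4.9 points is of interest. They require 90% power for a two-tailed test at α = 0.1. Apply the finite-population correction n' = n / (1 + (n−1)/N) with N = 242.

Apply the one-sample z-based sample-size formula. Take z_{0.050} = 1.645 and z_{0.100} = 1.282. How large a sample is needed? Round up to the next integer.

n = (z_{α/2} + z_β)² · σ² / δ²
  = (1.645 + 1.282)² · 14² / 4.9²
  = 8.5673 · 196 / 24.01
  = 69.94
Finite-population correction (N = 242): 69.94 / (1 + (69.94 − 1)/242) = 54.43.
Round up → n = 55.

n = 55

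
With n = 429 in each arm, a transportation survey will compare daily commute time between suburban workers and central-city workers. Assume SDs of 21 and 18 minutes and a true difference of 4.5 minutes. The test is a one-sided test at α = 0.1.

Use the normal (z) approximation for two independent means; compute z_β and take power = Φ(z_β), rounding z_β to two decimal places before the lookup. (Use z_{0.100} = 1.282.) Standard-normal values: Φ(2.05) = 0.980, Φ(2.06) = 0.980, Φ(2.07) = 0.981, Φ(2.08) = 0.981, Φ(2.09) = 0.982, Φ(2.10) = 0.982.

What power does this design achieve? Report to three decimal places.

z_β = δ·√(n/(σ₁²+σ₂²)) − z_α
    = 4.5 · √(429/765) − 1.282
    = 4.5 · 0.74886 − 1.282
    = 3.3698 − 1.282 = 2.0878 → 2.09
Power = Φ(2.09) = 0.982.

Power ≈ 0.982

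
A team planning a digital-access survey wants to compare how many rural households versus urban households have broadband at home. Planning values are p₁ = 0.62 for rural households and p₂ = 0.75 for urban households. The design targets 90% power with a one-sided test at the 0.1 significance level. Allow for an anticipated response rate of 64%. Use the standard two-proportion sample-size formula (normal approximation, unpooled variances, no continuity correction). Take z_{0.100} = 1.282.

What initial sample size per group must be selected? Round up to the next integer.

n = (z_α + z_β)² · [p₁(1−p₁) + p₂(1−p₂)] / (p₁ − p₂)²
  = (1.282 + 1.282)² · (0.62·0.38 + 0.75·0.25) / (-0.13)²
  = (2.564)² · (0.2356 + 0.1875) / 0.0169
  = 6.5741 · 0.4231 / 0.0169
  = 164.59
Adjust for 64% response: 164.59 / 0.64 = 257.17.
Round up → n = 258 per group.

n = 258 per group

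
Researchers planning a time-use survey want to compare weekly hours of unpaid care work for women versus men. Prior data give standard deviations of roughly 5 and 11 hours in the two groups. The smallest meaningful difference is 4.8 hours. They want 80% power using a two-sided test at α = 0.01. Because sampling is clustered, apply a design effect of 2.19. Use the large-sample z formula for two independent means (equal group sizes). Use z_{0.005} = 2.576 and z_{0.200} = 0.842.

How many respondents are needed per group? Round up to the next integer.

n = (z_{α/2} + z_β)² · (σ₁² + σ₂²) / δ²
  = (2.576 + 0.842)² · (5² + 11² = 146) / 4.8²
  = 11.6827 · 146 / 23.04
  = 74.03
Design effect: 2.19 × 74.03 = 162.13.
Round up → n = 163 per group.

n = 163 per group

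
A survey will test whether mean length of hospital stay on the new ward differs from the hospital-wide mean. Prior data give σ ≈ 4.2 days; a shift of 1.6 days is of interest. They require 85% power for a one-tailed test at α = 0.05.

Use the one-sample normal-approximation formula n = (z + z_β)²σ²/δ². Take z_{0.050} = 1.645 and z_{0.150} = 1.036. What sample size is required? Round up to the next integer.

n = (z_α + z_β)² · σ² / δ²
  = (1.645 + 1.036)² · 4.2² / 1.6²
  = 7.1878 · 17.64 / 2.56
  = 49.53
Round up → n = 50.

n = 50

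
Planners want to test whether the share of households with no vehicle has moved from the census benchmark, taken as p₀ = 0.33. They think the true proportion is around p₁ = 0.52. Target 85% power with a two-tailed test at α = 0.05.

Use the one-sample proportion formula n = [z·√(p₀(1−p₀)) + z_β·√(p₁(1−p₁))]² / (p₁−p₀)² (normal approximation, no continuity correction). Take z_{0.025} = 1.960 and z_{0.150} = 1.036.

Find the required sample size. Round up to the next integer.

n = 58

n = [z_{α/2}·√(p₀q₀) + z_β·√(p₁q₁)]² / (p₁ − p₀)²
  = [1.960·√(0.33·0.67) + 1.036·√(0.52·0.48)]² / (0.19)²
  = [1.960·0.4702 + 1.036·0.4996]² / 0.0361
  = [1.4392]² / 0.0361
  = 57.38
Round up → n = 58.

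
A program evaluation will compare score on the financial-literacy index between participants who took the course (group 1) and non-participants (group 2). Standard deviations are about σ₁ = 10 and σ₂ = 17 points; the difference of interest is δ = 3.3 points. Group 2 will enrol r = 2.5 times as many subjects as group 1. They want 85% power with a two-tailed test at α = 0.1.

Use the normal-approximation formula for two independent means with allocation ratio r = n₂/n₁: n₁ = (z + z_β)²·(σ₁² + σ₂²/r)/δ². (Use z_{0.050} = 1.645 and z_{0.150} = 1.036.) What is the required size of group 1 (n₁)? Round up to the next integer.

n₁ = (z_{α/2} + z_β)² · (σ₁² + σ₂²/r) / δ²
   = (1.645 + 1.036)² · (10² + 17²/2.5) / 3.3²
   = 7.1878 · (100 + 115.6) / 10.89
   = 7.1878 · 215.6 / 10.89
   = 142.30
Round up → n₁ = 143; n₂ = r·n₁ = 2.5 × 143 = 358.

n₁ = 143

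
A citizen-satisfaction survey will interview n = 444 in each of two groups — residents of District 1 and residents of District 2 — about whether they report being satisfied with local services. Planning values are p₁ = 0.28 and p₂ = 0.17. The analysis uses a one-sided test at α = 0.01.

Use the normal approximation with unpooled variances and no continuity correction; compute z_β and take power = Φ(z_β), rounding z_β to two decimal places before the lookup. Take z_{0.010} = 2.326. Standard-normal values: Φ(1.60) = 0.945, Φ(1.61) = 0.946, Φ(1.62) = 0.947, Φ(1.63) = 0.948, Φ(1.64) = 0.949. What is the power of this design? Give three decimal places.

z_β = |p₁−p₂|·√(n/[p₁q₁+p₂q₂]) − z_α
    = 0.11 · √(444/0.3427) − 2.326
    = 0.11 · 35.9944 − 2.326
    = 3.9594 − 2.326 = 1.6334 → 1.63
Power = Φ(1.63) = 0.948.

Power ≈ 0.948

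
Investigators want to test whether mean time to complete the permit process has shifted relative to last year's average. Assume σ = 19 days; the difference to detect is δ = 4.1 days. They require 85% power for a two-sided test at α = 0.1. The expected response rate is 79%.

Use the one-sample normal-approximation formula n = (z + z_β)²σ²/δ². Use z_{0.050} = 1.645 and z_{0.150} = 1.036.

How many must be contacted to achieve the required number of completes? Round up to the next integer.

n = (z_{α/2} + z_β)² · σ² / δ²
  = (1.645 + 1.036)² · 19² / 4.1²
  = 7.1878 · 361 / 16.81
  = 154.36
Adjust for 79% response: 154.36 / 0.79 = 195.39.
Round up → n = 196.

n = 196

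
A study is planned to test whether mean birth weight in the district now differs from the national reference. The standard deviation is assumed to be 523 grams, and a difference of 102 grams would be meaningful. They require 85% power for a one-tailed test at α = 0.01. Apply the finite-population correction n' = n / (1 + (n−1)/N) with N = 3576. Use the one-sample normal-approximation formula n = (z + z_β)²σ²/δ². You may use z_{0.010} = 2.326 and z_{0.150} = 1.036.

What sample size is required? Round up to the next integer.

n = (z_α + z_β)² · σ² / δ²
  = (2.326 + 1.036)² · 523² / 102²
  = 11.3030 · 273529 / 10404
  = 297.17
Finite-population correction (N = 3576): 297.17 / (1 + (297.17 − 1)/3576) = 274.44.
Round up → n = 275.

n = 275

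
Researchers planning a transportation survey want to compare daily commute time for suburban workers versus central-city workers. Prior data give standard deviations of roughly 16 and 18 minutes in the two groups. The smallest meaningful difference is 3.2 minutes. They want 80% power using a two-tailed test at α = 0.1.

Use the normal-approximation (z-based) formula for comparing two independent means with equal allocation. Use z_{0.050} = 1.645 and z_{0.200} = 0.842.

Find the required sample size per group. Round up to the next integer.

n = 351 per group

n = (z_{α/2} + z_β)² · (σ₁² + σ₂²) / δ²
  = (1.645 + 0.842)² · (16² + 18² = 580) / 3.2²
  = 6.1852 · 580 / 10.24
  = 350.33
Round up → n = 351 per group.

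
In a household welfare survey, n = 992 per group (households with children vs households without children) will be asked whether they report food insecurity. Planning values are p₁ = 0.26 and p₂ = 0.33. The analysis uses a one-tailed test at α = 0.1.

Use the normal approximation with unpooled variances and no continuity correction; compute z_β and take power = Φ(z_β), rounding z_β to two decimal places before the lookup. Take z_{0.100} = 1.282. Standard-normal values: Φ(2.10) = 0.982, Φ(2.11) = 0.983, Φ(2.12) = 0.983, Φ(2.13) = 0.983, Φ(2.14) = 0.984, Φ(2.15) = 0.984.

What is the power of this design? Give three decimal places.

Power ≈ 0.984

z_β = |p₁−p₂|·√(n/[p₁q₁+p₂q₂]) − z_α
    = 0.07 · √(992/0.4135) − 1.282
    = 0.07 · 48.9799 − 1.282
    = 3.4286 − 1.282 = 2.1466 → 2.15
Power = Φ(2.15) = 0.984.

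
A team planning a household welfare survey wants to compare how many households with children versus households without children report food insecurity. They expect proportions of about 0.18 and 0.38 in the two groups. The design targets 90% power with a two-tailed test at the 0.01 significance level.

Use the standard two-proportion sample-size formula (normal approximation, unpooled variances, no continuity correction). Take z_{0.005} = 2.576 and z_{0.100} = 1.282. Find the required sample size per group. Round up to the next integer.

n = 143 per group

n = (z_{α/2} + z_β)² · [p₁(1−p₁) + p₂(1−p₂)] / (p₁ − p₂)²
  = (2.576 + 1.282)² · (0.18·0.82 + 0.38·0.62) / (-0.20)²
  = (3.858)² · (0.1476 + 0.2356) / 0.0400
  = 14.8842 · 0.3832 / 0.0400
  = 142.59
Round up → n = 143 per group.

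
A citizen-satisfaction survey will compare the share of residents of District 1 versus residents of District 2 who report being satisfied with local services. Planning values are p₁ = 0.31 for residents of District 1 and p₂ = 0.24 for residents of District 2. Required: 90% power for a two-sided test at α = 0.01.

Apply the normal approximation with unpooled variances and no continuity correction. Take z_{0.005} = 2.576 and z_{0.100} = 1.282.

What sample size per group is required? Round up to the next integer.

n = 1204 per group

n = (z_{α/2} + z_β)² · [p₁(1−p₁) + p₂(1−p₂)] / (p₁ − p₂)²
  = (2.576 + 1.282)² · (0.31·0.69 + 0.24·0.76) / (0.07)²
  = (3.858)² · (0.2139 + 0.1824) / 0.0049
  = 14.8842 · 0.3963 / 0.0049
  = 1203.79
Round up → n = 1204 per group.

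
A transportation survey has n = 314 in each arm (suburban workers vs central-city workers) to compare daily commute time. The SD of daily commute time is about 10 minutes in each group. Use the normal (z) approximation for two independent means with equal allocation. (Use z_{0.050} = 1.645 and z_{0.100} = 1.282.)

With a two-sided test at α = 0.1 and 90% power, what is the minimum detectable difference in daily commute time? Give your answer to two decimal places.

Minimum detectable difference ≈ 2.34 minutes

δ = (z_{α/2} + z_β) · √((σ₁²+σ₂²)/n)
  = (1.645 + 1.282) · √(200/314)
  = 2.927 · √0.63694
  = 2.927 · 0.7981
  = 2.3360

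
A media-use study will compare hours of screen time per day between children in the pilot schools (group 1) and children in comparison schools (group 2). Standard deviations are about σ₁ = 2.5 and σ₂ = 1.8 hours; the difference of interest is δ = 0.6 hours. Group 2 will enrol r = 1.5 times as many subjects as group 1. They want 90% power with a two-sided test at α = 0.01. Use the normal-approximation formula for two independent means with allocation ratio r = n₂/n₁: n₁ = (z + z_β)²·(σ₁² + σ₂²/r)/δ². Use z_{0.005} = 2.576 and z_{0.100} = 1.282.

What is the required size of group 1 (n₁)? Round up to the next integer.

n₁ = (z_{α/2} + z_β)² · (σ₁² + σ₂²/r) / δ²
   = (2.576 + 1.282)² · (2.5² + 1.8²/1.5) / 0.6²
   = 14.8842 · (6.25 + 2.16) / 0.36
   = 14.8842 · 8.41 / 0.36
   = 347.71
Round up → n₁ = 348; n₂ = r·n₁ = 1.5 × 348 = 522.

n₁ = 348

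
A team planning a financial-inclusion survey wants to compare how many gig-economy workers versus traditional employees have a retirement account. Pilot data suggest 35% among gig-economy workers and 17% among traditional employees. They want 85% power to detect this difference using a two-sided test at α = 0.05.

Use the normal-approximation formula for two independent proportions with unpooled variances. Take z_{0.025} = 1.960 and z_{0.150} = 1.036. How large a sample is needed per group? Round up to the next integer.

n = (z_{α/2} + z_β)² · [p₁(1−p₁) + p₂(1−p₂)] / (p₁ − p₂)²
  = (1.960 + 1.036)² · (0.35·0.65 + 0.17·0.83) / (0.18)²
  = (2.996)² · (0.2275 + 0.1411) / 0.0324
  = 8.9760 · 0.3686 / 0.0324
  = 102.12
Round up → n = 103 per group.

n = 103 per group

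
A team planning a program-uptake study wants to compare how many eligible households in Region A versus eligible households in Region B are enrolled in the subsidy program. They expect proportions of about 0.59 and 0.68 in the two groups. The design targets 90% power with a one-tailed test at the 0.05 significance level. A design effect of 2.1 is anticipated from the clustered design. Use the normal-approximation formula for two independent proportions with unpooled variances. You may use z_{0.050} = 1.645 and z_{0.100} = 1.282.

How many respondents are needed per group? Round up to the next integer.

n = 1021 per group

n = (z_α + z_β)² · [p₁(1−p₁) + p₂(1−p₂)] / (p₁ − p₂)²
  = (1.645 + 1.282)² · (0.59·0.41 + 0.68·0.32) / (-0.09)²
  = (2.927)² · (0.2419 + 0.2176) / 0.0081
  = 8.5673 · 0.4595 / 0.0081
  = 486.01
Design effect: 2.1 × 486.01 = 1020.62.
Round up → n = 1021 per group.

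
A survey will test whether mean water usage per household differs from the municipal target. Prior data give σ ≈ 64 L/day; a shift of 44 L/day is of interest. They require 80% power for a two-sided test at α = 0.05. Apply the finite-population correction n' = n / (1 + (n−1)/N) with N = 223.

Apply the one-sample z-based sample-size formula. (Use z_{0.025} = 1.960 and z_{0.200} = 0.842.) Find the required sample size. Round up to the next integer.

n = (z_{α/2} + z_β)² · σ² / δ²
  = (1.960 + 0.842)² · 64² / 44²
  = 7.8512 · 4096 / 1936
  = 16.61
Finite-population correction (N = 223): 16.61 / (1 + (16.61 − 1)/223) = 15.52.
Round up → n = 16.

n = 16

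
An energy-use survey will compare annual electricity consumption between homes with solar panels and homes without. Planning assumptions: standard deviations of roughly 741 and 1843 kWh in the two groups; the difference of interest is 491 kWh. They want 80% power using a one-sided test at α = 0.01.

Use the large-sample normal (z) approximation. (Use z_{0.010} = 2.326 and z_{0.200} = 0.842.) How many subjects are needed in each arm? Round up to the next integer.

n = (z_α + z_β)² · (σ₁² + σ₂²) / δ²
  = (2.326 + 0.842)² · (741² + 1843² = 3945730) / 491²
  = 10.0362 · 3945730 / 241081
  = 164.26
Round up → n = 165 per group.

n = 165 per group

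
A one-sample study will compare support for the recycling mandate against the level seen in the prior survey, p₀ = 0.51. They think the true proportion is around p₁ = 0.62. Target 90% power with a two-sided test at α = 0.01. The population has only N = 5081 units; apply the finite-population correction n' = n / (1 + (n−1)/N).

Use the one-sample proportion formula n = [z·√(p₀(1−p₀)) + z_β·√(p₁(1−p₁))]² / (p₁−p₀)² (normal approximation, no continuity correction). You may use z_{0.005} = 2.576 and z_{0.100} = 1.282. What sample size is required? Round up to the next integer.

n = [z_{α/2}·√(p₀q₀) + z_β·√(p₁q₁)]² / (p₁ − p₀)²
  = [2.576·√(0.51·0.49) + 1.282·√(0.62·0.38)]² / (0.11)²
  = [2.576·0.4999 + 1.282·0.4854]² / 0.0121
  = [1.9100]² / 0.0121
  = 301.50
Finite-population correction (N = 5081): 301.50 / (1 + (301.50 − 1)/5081) = 284.66.
Round up → n = 285.

n = 285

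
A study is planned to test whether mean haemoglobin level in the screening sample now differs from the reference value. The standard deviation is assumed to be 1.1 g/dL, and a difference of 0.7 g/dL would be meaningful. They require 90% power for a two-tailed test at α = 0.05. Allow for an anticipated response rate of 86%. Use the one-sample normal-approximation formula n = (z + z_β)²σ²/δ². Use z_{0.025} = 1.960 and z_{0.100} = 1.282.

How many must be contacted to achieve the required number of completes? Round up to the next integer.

n = (z_{α/2} + z_β)² · σ² / δ²
  = (1.960 + 1.282)² · 1.1² / 0.7²
  = 10.5106 · 1.21 / 0.49
  = 25.95
Adjust for 86% response: 25.95 / 0.86 = 30.18.
Round up → n = 31.

n = 31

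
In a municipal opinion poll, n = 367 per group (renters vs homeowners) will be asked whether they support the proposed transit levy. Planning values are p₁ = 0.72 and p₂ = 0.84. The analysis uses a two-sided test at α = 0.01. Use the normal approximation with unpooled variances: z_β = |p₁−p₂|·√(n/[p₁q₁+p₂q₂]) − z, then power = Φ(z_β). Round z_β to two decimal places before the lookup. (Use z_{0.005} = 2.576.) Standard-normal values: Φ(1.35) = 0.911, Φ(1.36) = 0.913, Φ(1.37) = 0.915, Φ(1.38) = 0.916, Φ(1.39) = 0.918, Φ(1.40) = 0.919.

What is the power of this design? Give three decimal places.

Power ≈ 0.918

z_β = |p₁−p₂|·√(n/[p₁q₁+p₂q₂]) − z_{α/2}
    = 0.12 · √(367/0.3360) − 2.576
    = 0.12 · 33.0494 − 2.576
    = 3.9659 − 2.576 = 1.3899 → 1.39
Power = Φ(1.39) = 0.918.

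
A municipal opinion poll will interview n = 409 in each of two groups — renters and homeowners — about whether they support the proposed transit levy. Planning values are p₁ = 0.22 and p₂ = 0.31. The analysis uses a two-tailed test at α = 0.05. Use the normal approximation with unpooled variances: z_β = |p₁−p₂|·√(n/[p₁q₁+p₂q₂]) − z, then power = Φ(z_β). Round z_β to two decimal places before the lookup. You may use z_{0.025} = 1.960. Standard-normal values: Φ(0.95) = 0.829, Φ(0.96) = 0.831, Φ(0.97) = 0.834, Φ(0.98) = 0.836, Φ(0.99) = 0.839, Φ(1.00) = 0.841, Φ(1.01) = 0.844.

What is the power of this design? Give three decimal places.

Power ≈ 0.834

z_β = |p₁−p₂|·√(n/[p₁q₁+p₂q₂]) − z_{α/2}
    = 0.09 · √(409/0.3855) − 1.960
    = 0.09 · 32.5724 − 1.960
    = 2.9315 − 1.960 = 0.9715 → 0.97
Power = Φ(0.97) = 0.834.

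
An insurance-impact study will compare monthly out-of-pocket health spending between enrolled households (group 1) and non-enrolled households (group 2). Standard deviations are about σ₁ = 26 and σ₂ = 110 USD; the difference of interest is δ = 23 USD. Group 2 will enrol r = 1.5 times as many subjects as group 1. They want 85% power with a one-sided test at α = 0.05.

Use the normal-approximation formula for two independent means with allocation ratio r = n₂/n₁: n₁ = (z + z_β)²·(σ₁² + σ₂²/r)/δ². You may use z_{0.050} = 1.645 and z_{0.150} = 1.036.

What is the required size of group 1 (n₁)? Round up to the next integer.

n₁ = (z_α + z_β)² · (σ₁² + σ₂²/r) / δ²
   = (1.645 + 1.036)² · (26² + 110²/1.5) / 23²
   = 7.1878 · (676 + 8066.7) / 529
   = 7.1878 · 8742.7 / 529
   = 118.79
Round up → n₁ = 119; n₂ = r·n₁ = 1.5 × 119 = 179.

n₁ = 119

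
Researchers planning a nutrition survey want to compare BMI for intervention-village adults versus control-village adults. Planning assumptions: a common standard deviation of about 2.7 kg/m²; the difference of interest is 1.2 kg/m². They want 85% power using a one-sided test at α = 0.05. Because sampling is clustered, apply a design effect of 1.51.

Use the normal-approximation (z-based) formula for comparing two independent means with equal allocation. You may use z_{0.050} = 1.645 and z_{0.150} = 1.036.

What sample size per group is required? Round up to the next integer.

n = 110 per group

n = (z_α + z_β)² · (σ₁² + σ₂²) / δ²
  = (1.645 + 1.036)² · (2·2.7² = 14.58) / 1.2²
  = 7.1878 · 14.58 / 1.44
  = 72.78
Design effect: 1.51 × 72.78 = 109.89.
Round up → n = 110 per group.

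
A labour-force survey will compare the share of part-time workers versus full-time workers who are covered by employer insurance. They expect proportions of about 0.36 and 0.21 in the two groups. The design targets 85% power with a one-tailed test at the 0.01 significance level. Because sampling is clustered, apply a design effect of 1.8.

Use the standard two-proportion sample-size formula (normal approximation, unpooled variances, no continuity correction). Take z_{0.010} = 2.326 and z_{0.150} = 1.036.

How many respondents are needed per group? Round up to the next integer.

n = 359 per group

n = (z_α + z_β)² · [p₁(1−p₁) + p₂(1−p₂)] / (p₁ − p₂)²
  = (2.326 + 1.036)² · (0.36·0.64 + 0.21·0.79) / (0.15)²
  = (3.362)² · (0.2304 + 0.1659) / 0.0225
  = 11.3030 · 0.3963 / 0.0225
  = 199.08
Design effect: 1.8 × 199.08 = 358.35.
Round up → n = 359 per group.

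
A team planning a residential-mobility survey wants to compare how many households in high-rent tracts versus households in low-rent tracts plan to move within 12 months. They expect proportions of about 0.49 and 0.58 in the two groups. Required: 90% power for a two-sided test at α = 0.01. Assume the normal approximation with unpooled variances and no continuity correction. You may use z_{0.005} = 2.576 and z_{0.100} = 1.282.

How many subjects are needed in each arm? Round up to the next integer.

n = (z_{α/2} + z_β)² · [p₁(1−p₁) + p₂(1−p₂)] / (p₁ − p₂)²
  = (2.576 + 1.282)² · (0.49·0.51 + 0.58·0.42) / (-0.09)²
  = (3.858)² · (0.2499 + 0.2436) / 0.0081
  = 14.8842 · 0.4935 / 0.0081
  = 906.83
Round up → n = 907 per group.

n = 907 per group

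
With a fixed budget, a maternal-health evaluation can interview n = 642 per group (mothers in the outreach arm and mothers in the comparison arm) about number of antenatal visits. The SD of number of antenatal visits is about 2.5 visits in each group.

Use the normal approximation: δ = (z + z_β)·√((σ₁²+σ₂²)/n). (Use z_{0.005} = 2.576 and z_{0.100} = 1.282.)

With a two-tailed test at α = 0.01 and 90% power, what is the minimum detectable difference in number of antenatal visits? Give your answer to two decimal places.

Minimum detectable difference ≈ 0.54 visits

δ = (z_{α/2} + z_β) · √((σ₁²+σ₂²)/n)
  = (2.576 + 1.282) · √(12.5/642)
  = 3.858 · √0.01947
  = 3.858 · 0.1395
  = 0.5383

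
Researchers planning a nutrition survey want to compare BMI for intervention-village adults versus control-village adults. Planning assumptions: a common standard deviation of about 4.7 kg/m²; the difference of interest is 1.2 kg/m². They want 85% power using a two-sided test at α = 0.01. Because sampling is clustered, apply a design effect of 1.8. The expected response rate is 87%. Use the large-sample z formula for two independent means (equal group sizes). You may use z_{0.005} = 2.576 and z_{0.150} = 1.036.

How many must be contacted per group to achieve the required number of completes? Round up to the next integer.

n = 829 per group

n = (z_{α/2} + z_β)² · (σ₁² + σ₂²) / δ²
  = (2.576 + 1.036)² · (2·4.7² = 44.18) / 1.2²
  = 13.0465 · 44.18 / 1.44
  = 400.28
Design effect: 1.8 × 400.28 = 720.50.
Adjust for 87% response: 720.50 / 0.87 = 828.16.
Round up → n = 829 per group.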